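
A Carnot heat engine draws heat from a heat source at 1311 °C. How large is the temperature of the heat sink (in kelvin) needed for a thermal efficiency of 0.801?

T_C ≈ 315 K

T_H = 1311 °C → 1311 + 273.15 = 1584.15 K.
From η = 1 − T_C/T_H, T_C = T_H·(1 − η) = 1584.15 × (1 − 0.801) = 315 K.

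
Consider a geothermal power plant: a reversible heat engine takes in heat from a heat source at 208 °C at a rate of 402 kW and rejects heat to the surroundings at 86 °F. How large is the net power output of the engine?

T_H = 208 °C → 208 + 273.15 = 481.15 K.
T_C = 86 °F → (86 − 32) × 5/9 = 30.00 °C = 303.15 K.
For a reversible engine, η = 1 − T_C/T_H = 1 − 303.15/481.15 = 0.3699.
W = η·Q_H = 0.3699 × 402 = 149 kW.

Ẇ ≈ 149 kW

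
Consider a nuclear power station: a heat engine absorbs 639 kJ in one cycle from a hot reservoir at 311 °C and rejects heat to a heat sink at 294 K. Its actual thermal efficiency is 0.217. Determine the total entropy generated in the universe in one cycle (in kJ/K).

ΔS_univ ≈ 0.6079 kJ/K

T_H = 311 °C → 311 + 273.15 = 584.15 K.
W = η·Q_H = 0.217 × 639 = 138.7 kJ, so Q_C = Q_H − W = 500.3 kJ.
Reservoir entropy changes: ΔS_H = −Q_H/T_H = −639/584.15 = -1.094 kJ/K and ΔS_C = +Q_C/T_C = 500.3/294.00 = 1.702 kJ/K.
ΔS_univ = −Q_H/T_H + Q_C/T_C = 0.6079 kJ/K (> 0, since η = 0.217 < η_Carnot = 0.497).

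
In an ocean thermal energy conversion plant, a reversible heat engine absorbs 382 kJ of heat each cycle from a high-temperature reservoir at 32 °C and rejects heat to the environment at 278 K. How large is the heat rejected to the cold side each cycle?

Q_C ≈ 348.0 kJ

T_H = 32 °C → 32 + 273.15 = 305.15 K.
η_rev = 1 − T_C/T_H = 1 − 278.00/305.15 = 0.0890.
For a reversible cycle Q_C/Q_H = T_C/T_H, so Q_C = 382 × 278.00/305.15 = 348.0 kJ.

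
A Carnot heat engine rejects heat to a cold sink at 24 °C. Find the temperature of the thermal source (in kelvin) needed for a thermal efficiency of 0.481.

T_C = 24 °C → 24 + 273.15 = 297.15 K.
From η = 1 − T_C/T_H, solving for T_H gives T_H = T_C/(1 − η) = 297.15/(1 − 0.481) = 573 K.

T_H ≈ 573 K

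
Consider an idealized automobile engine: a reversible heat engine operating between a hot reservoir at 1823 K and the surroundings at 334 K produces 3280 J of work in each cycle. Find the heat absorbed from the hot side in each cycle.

For a reversible engine, η = 1 − T_C/T_H = 1 − 334.00/1823.00 = 0.8168.
Q_H = W/η = 3280/0.8168 = 4020 J.

Q_H ≈ 4020 J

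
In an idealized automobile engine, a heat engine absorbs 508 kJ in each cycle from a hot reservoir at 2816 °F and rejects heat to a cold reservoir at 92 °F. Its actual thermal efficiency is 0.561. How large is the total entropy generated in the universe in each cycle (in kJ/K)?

ΔS_univ ≈ 0.448 kJ/K

T_H = 2816 °F → (2816 − 32) × 5/9 = 1546.67 °C = 1819.82 K.
T_C = 92 °F → (92 − 32) × 5/9 = 33.33 °C = 306.48 K.
W = η·Q_H = 0.561 × 508 = 285.0 kJ, so Q_C = Q_H − W = 223.0 kJ.
The hot reservoir loses entropy Q_H/T_H = 508/1819.82 = 0.2791 kJ/K; the cold reservoir gains Q_C/T_C = 223.0/306.48 = 0.7276 kJ/K.
ΔS_univ = −Q_H/T_H + Q_C/T_C = 0.448 kJ/K (> 0, since η = 0.561 < η_Carnot = 0.832).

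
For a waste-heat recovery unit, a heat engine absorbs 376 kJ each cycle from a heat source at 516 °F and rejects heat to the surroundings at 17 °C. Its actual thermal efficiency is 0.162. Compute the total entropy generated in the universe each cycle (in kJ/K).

ΔS_univ ≈ 0.3923 kJ/K

T_H = 516 °F → (516 − 32) × 5/9 = 268.89 °C = 542.04 K.
T_C = 17 °C → 17 + 273.15 = 290.15 K.
W = η·Q_H = 0.162 × 376 = 60.91 kJ, so Q_C = Q_H − W = 315.1 kJ.
The hot reservoir loses entropy Q_H/T_H = 376/542.04 = 0.6937 kJ/K; the cold reservoir gains Q_C/T_C = 315.1/290.15 = 1.086 kJ/K.
ΔS_univ = −Q_H/T_H + Q_C/T_C = 0.3923 kJ/K (> 0, since η = 0.162 < η_Carnot = 0.465).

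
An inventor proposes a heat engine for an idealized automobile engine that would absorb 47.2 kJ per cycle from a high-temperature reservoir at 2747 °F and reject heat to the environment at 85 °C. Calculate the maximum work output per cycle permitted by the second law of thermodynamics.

W_max ≈ 37.71 kJ

T_H = 2747 °F → (2747 − 32) × 5/9 = 1508.33 °C = 1781.48 K.
T_C = 85 °C → 85 + 273.15 = 358.15 K.
By the Carnot theorem, η_max = 1 − T_C/T_H = 1 − 358.15/1781.48 = 0.7990.
W_max = η_max · Q_H = 0.7990 × 47.2 = 37.71 kJ.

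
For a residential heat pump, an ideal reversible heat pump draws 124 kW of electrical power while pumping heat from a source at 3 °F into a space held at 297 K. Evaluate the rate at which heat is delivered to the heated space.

T_C = 3 °F → (3 − 32) × 5/9 = -16.11 °C = 257.04 K.
COP_HP = T_H/(T_H − T_C) = 297.00/39.96 = 7.4322.
Q_H = COP_HP · W = 7.4322 × 124 = 921.6 kW.

Q̇_H ≈ 921.6 kW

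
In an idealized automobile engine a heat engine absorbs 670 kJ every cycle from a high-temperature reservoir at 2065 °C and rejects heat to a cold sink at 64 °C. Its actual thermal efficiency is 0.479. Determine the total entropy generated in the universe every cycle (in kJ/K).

ΔS_univ ≈ 0.749 kJ/K

T_H = 2065 °C → 2065 + 273.15 = 2338.15 K.
T_C = 64 °C → 64 + 273.15 = 337.15 K.
W = η·Q_H = 0.479 × 670 = 320.9 kJ, so Q_C = Q_H − W = 349.1 kJ.
The hot reservoir loses entropy Q_H/T_H = 670/2338.15 = 0.2866 kJ/K; the cold reservoir gains Q_C/T_C = 349.1/337.15 = 1.035 kJ/K.
ΔS_univ = −Q_H/T_H + Q_C/T_C = 0.749 kJ/K (> 0, since η = 0.479 < η_Carnot = 0.856).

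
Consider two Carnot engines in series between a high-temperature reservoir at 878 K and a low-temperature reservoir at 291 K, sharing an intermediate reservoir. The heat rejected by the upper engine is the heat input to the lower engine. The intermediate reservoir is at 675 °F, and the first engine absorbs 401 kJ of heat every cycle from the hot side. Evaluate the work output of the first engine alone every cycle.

W₁ ≈ 113.1 kJ

T_m = 675 °F → (675 − 32) × 5/9 = 357.22 °C = 630.37 K.
First-stage efficiency η₁ = 1 − T_m/T_H = 1 − 630.37/878.00 = 0.2820.
W₁ = η₁·Q_H = 0.2820 × 401 = 113.1 kJ.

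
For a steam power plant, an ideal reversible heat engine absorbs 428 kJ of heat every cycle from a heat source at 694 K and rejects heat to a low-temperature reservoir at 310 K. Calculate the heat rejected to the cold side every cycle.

Q_C ≈ 191 kJ

η_rev = 1 − T_C/T_H = 1 − 310.00/694.00 = 0.5533.
For a reversible cycle Q_C/Q_H = T_C/T_H, so Q_C = 428 × 310.00/694.00 = 191 kJ.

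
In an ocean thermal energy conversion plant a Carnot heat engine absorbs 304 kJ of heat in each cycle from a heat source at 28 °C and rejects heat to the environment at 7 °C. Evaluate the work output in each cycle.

T_H = 28 °C → 28 + 273.15 = 301.15 K.
T_C = 7 °C → 7 + 273.15 = 280.15 K.
For a reversible engine, η = 1 − T_C/T_H = 1 − 280.15/301.15 = 0.0697.
W = η·Q_H = 0.0697 × 304 = 21.20 kJ.

W ≈ 21.20 kJ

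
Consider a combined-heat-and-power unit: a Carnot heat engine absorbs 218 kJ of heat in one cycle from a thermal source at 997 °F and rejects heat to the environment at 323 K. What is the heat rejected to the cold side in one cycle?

Q_C ≈ 87.01 kJ

T_H = 997 °F → (997 − 32) × 5/9 = 536.11 °C = 809.26 K.
The Carnot efficiency is η = 1 − T_C/T_H = 1 − 323.00/809.26 = 0.6009.
For a reversible cycle Q_C/Q_H = T_C/T_H, so Q_C = 218 × 323.00/809.26 = 87.01 kJ.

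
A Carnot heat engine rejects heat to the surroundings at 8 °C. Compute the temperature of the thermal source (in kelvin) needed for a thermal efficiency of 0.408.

T_H ≈ 475 K

T_C = 8 °C → 8 + 273.15 = 281.15 K.
From η = 1 − T_C/T_H, solving for T_H gives T_H = T_C/(1 − η) = 281.15/(1 − 0.408) = 475 K.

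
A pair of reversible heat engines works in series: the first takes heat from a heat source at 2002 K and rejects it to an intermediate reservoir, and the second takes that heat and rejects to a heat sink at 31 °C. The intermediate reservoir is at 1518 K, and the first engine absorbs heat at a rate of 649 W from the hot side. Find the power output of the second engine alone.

T_C = 31 °C → 31 + 273.15 = 304.15 K.
Heat entering the second stage: Q_m = Q_H·(T_m/T_H) = 649 × 1518.00/2002.00 = 492.1 W.
Second-stage efficiency η₂ = 1 − T_C/T_m = 1 − 304.15/1518.00 = 0.7996, so W₂ = η₂·Q_m = 393.5 W.

Ẇ₂ ≈ 393.5 W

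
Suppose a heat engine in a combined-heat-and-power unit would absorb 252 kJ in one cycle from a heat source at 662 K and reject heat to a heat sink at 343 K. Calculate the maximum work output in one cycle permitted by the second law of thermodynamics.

No engine can exceed the Carnot limit: η_max = 1 − T_C/T_H = 1 − 343.00/662.00 = 0.4819.
W_max = η_max · Q_H = 0.4819 × 252 = 121 kJ.

W_max ≈ 121 kJ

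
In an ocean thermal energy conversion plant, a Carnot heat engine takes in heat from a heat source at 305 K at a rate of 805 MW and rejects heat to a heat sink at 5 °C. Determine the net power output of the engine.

Ẇ ≈ 70.9 MW

T_C = 5 °C → 5 + 273.15 = 278.15 K.
Carnot efficiency: η = 1 − T_C/T_H = 1 − 278.15/305.00 = 0.0880.
W = η·Q_H = 0.0880 × 805 = 70.9 MW.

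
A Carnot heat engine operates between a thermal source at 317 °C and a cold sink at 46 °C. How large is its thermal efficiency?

η ≈ 0.4592

T_H = 317 °C → 317 + 273.15 = 590.15 K.
T_C = 46 °C → 46 + 273.15 = 319.15 K.
For a reversible engine, η = 1 − T_C/T_H = 1 − 319.15/590.15 = 0.4592.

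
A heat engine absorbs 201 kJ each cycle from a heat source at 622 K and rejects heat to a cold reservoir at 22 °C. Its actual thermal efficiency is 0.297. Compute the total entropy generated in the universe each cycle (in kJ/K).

ΔS_univ ≈ 0.1556 kJ/K

T_C = 22 °C → 22 + 273.15 = 295.15 K.
W = η·Q_H = 0.297 × 201 = 59.70 kJ, so Q_C = Q_H − W = 141.3 kJ.
Reservoir entropy changes: ΔS_H = −Q_H/T_H = −201/622.00 = -0.3232 kJ/K and ΔS_C = +Q_C/T_C = 141.3/295.15 = 0.4787 kJ/K.
ΔS_univ = −Q_H/T_H + Q_C/T_C = 0.1556 kJ/K (> 0, since η = 0.297 < η_Carnot = 0.525).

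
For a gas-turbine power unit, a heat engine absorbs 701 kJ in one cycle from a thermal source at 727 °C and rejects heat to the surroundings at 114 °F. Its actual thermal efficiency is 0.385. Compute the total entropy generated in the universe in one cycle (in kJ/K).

T_H = 727 °C → 727 + 273.15 = 1000.15 K.
T_C = 114 °F → (114 − 32) × 5/9 = 45.56 °C = 318.71 K.
W = η·Q_H = 0.385 × 701 = 269.9 kJ, so Q_C = Q_H − W = 431.1 kJ.
Entropy balance on the reservoirs: −Q_H/T_H = -0.7009 kJ/K, +Q_C/T_C = 1.353 kJ/K.
ΔS_univ = −Q_H/T_H + Q_C/T_C = 0.652 kJ/K (> 0, since η = 0.385 < η_Carnot = 0.681).

ΔS_univ ≈ 0.652 kJ/K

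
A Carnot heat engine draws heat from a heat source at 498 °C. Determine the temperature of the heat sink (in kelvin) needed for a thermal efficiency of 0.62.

T_C ≈ 293 K

T_H = 498 °C → 498 + 273.15 = 771.15 K.
From η = 1 − T_C/T_H, T_C = T_H·(1 − η) = 771.15 × (1 − 0.62) = 293 K.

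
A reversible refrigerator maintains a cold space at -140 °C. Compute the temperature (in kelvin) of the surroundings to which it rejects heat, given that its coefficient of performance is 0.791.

T_H ≈ 301 K

T_C = -140 °C → -140 + 273.15 = 133.15 K.
COP_R = T_C/(T_H − T_C) ⇒ T_H = T_C·(1 + 1/COP_R) = 133.15 × (1 + 1/0.791) = 301 K.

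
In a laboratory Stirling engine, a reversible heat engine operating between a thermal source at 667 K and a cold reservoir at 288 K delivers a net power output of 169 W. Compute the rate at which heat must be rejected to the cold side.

The Carnot efficiency is η = 1 − T_C/T_H = 1 − 288.00/667.00 = 0.5682.
Since Q_C/Q_H = T_C/T_H and Q_H = W/η, Q_C = W·T_C/(T_H − T_C) = 169 × 288.00/379.00 = 128 W.

Q̇_C ≈ 128 W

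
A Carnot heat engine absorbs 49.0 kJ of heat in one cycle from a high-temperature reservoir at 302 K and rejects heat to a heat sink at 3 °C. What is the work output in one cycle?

T_C = 3 °C → 3 + 273.15 = 276.15 K.
Carnot efficiency: η = 1 − T_C/T_H = 1 − 276.15/302.00 = 0.0856.
W = η·Q_H = 0.0856 × 49.0 = 4.19 kJ.

W ≈ 4.19 kJ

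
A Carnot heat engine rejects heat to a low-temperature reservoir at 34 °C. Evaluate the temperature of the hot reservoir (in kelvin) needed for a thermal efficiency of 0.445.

T_C = 34 °C → 34 + 273.15 = 307.15 K.
From η = 1 − T_C/T_H, solving for T_H gives T_H = T_C/(1 − η) = 307.15/(1 − 0.445) = 553 K.

T_H ≈ 553 K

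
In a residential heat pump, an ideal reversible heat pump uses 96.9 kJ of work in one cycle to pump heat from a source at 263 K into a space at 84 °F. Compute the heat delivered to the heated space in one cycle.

Q_H ≈ 750 kJ

T_H = 84 °F → (84 − 32) × 5/9 = 28.89 °C = 302.04 K.
For a reversible heat pump, COP_HP = T_H/(T_H − T_C) = 302.04/39.04 = 7.7369.
Q_H = COP_HP · W = 7.7369 × 96.9 = 750 kJ.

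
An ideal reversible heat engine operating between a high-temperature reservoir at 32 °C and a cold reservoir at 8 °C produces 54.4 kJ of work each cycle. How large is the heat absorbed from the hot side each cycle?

T_H = 32 °C → 32 + 273.15 = 305.15 K.
T_C = 8 °C → 8 + 273.15 = 281.15 K.
For a reversible engine, η = 1 − T_C/T_H = 1 − 281.15/305.15 = 0.0786.
Q_H = W/η = 54.4/0.0786 = 692 kJ.

Q_H ≈ 692 kJ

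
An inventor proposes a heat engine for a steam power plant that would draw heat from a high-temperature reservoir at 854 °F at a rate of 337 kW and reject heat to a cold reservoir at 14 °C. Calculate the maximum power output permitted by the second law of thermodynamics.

T_H = 854 °F → (854 − 32) × 5/9 = 456.67 °C = 729.82 K.
T_C = 14 °C → 14 + 273.15 = 287.15 K.
The upper bound on efficiency is η_max = 1 − T_C/T_H = 1 − 287.15/729.82 = 0.6065.
W_max = η_max · Q_H = 0.6065 × 337 = 204.4 kW.

Ẇ_max ≈ 204.4 kW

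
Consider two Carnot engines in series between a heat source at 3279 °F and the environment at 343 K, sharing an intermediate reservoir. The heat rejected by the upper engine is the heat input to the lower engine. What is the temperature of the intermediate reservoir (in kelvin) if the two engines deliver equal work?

T_m ≈ 1210 K

T_H = 3279 °F → (3279 − 32) × 5/9 = 1803.89 °C = 2077.04 K.
For reversible stages Q_m = Q_H·(T_m/T_H). Setting W₁ = Q_H(1 − T_m/T_H) equal to W₂ = Q_m(1 − T_C/T_m) = Q_H·(T_m − T_C)/T_H gives T_H − T_m = T_m − T_C, so T_m = (T_H + T_C)/2 = (2077.04 + 343.00)/2 = 1210 K.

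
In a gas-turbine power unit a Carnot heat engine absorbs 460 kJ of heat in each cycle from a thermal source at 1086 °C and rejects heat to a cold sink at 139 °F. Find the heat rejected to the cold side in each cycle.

Q_C ≈ 112.6 kJ

T_H = 1086 °C → 1086 + 273.15 = 1359.15 K.
T_C = 139 °F → (139 − 32) × 5/9 = 59.44 °C = 332.59 K.
The Carnot efficiency is η = 1 − T_C/T_H = 1 − 332.59/1359.15 = 0.7553.
For a reversible cycle Q_C/Q_H = T_C/T_H, so Q_C = 460 × 332.59/1359.15 = 112.6 kJ.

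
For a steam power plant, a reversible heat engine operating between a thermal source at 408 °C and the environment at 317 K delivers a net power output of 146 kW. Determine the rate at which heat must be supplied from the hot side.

Q̇_H ≈ 273.1 kW

T_H = 408 °C → 408 + 273.15 = 681.15 K.
For a reversible engine, η = 1 − T_C/T_H = 1 − 317.00/681.15 = 0.5346.
Q_H = W/η = 146/0.5346 = 273.1 kW.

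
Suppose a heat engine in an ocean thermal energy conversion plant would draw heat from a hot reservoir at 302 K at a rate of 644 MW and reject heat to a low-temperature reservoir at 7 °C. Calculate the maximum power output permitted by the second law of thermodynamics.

Ẇ_max ≈ 46.6 MW

T_C = 7 °C → 7 + 273.15 = 280.15 K.
The upper bound on efficiency is η_max = 1 − T_C/T_H = 1 − 280.15/302.00 = 0.0724.
W_max = η_max · Q_H = 0.0724 × 644 = 46.6 MW.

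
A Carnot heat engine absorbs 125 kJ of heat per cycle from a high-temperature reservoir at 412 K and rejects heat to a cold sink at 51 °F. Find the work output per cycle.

T_C = 51 °F → (51 − 32) × 5/9 = 10.56 °C = 283.71 K.
Carnot efficiency: η = 1 − T_C/T_H = 1 − 283.71/412.00 = 0.3114.
W = η·Q_H = 0.3114 × 125 = 38.9 kJ.

W ≈ 38.9 kJ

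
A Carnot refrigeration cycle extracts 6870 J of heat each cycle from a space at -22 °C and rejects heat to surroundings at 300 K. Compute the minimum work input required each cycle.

T_C = -22 °C → -22 + 273.15 = 251.15 K.
Carnot COP: COP_R = T_C/(T_H − T_C) = 251.15/48.85 = 5.1412.
W = Q_C/COP_R = 6870/5.1412 = 1340 J.

W_in ≈ 1340 J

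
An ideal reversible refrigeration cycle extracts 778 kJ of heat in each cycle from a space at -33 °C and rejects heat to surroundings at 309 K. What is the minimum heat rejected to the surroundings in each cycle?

T_C = -33 °C → -33 + 273.15 = 240.15 K.
For a reversible cycle Q_H/Q_C = T_H/T_C, so Q_H = Q_C·T_H/T_C = 778 × 309.00/240.15 = 1000 kJ.

Q_H ≈ 1000 kJ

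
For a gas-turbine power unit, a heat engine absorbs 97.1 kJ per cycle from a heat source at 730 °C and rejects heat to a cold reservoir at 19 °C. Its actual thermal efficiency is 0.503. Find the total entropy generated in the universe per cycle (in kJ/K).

T_H = 730 °C → 730 + 273.15 = 1003.15 K.
T_C = 19 °C → 19 + 273.15 = 292.15 K.
W = η·Q_H = 0.503 × 97.1 = 48.84 kJ, so Q_C = Q_H − W = 48.26 kJ.
Entropy balance on the reservoirs: −Q_H/T_H = -0.09680 kJ/K, +Q_C/T_C = 0.1652 kJ/K.
ΔS_univ = −Q_H/T_H + Q_C/T_C = 0.0684 kJ/K (> 0, since η = 0.503 < η_Carnot = 0.709).

ΔS_univ ≈ 0.0684 kJ/K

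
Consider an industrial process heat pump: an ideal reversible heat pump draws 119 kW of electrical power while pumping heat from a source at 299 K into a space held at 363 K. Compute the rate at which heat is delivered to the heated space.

COP_HP = T_H/(T_H − T_C) = 363.00/64.00 = 5.6719.
Q_H = COP_HP · W = 5.6719 × 119 = 675 kW.

Q̇_H ≈ 675 kW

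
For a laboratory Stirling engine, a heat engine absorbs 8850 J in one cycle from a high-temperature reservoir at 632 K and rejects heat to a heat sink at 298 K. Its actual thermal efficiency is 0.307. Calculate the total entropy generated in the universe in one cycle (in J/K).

W = η·Q_H = 0.307 × 8850 = 2717 J, so Q_C = Q_H − W = 6133 J.
Entropy balance on the reservoirs: −Q_H/T_H = -14.00 J/K, +Q_C/T_C = 20.58 J/K.
ΔS_univ = −Q_H/T_H + Q_C/T_C = 6.578 J/K (> 0, since η = 0.307 < η_Carnot = 0.528).

ΔS_univ ≈ 6.578 J/K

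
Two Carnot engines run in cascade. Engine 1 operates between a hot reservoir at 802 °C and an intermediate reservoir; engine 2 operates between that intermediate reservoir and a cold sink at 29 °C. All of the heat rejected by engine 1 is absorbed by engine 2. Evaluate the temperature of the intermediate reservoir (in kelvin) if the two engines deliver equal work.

T_H = 802 °C → 802 + 273.15 = 1075.15 K.
T_C = 29 °C → 29 + 273.15 = 302.15 K.
For reversible stages Q_m = Q_H·(T_m/T_H). Setting W₁ = Q_H(1 − T_m/T_H) equal to W₂ = Q_m(1 − T_C/T_m) = Q_H·(T_m − T_C)/T_H gives T_H − T_m = T_m − T_C, so T_m = (T_H + T_C)/2 = (1075.15 + 302.15)/2 = 689 K.

T_m ≈ 689 K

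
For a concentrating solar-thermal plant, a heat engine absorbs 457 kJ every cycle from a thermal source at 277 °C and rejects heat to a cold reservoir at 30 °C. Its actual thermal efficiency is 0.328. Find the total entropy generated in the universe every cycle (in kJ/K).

T_H = 277 °C → 277 + 273.15 = 550.15 K.
T_C = 30 °C → 30 + 273.15 = 303.15 K.
W = η·Q_H = 0.328 × 457 = 149.9 kJ, so Q_C = Q_H − W = 307.1 kJ.
Entropy balance on the reservoirs: −Q_H/T_H = -0.8307 kJ/K, +Q_C/T_C = 1.013 kJ/K.
ΔS_univ = −Q_H/T_H + Q_C/T_C = 0.182 kJ/K (> 0, since η = 0.328 < η_Carnot = 0.449).

ΔS_univ ≈ 0.182 kJ/K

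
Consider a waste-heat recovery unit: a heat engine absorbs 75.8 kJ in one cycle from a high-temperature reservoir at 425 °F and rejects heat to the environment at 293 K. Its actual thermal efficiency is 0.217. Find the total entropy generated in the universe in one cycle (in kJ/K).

T_H = 425 °F → (425 − 32) × 5/9 = 218.33 °C = 491.48 K.
W = η·Q_H = 0.217 × 75.8 = 16.45 kJ, so Q_C = Q_H − W = 59.35 kJ.
Reservoir entropy changes: ΔS_H = −Q_H/T_H = −75.8/491.48 = -0.1542 kJ/K and ΔS_C = +Q_C/T_C = 59.35/293.00 = 0.2026 kJ/K.
ΔS_univ = −Q_H/T_H + Q_C/T_C = 0.0483 kJ/K (> 0, since η = 0.217 < η_Carnot = 0.404).

ΔS_univ ≈ 0.0483 kJ/K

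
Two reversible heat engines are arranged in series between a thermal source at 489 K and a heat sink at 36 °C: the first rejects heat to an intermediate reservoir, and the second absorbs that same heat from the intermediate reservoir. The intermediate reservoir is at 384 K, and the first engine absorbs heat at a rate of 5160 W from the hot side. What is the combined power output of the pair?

T_C = 36 °C → 36 + 273.15 = 309.15 K.
Two reversible stages in series are equivalent to a single Carnot engine between T_H and T_C, so η_total = 1 − T_C/T_H = 1 − 309.15/489.00 = 0.3678.
W_total = η_total · Q_H = 0.3678 × 5160 = 1898 W.

Ẇ_total ≈ 1898 W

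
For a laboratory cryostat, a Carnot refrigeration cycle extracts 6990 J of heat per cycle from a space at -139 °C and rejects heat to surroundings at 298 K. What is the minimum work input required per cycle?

T_C = -139 °C → -139 + 273.15 = 134.15 K.
The reversible coefficient of performance is COP_R = T_C/(T_H − T_C) = 134.15/163.85 = 0.8187.
W = Q_C/COP_R = 6990/0.8187 = 8538 J.

W_in ≈ 8538 J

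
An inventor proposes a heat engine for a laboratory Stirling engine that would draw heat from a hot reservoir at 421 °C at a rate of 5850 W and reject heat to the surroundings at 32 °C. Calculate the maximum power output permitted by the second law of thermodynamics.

T_H = 421 °C → 421 + 273.15 = 694.15 K.
T_C = 32 °C → 32 + 273.15 = 305.15 K.
No engine can exceed the Carnot limit: η_max = 1 − T_C/T_H = 1 − 305.15/694.15 = 0.5604.
W_max = η_max · Q_H = 0.5604 × 5850 = 3280 W.

Ẇ_max ≈ 3280 W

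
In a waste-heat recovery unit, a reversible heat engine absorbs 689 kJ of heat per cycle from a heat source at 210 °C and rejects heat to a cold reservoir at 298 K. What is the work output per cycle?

T_H = 210 °C → 210 + 273.15 = 483.15 K.
For a reversible engine, η = 1 − T_C/T_H = 1 − 298.00/483.15 = 0.3832.
W = η·Q_H = 0.3832 × 689 = 264 kJ.

W ≈ 264 kJ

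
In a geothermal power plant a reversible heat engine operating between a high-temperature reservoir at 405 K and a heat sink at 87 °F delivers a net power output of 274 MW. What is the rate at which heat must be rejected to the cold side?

T_C = 87 °F → (87 − 32) × 5/9 = 30.56 °C = 303.71 K.
η_rev = 1 − T_C/T_H = 1 − 303.71/405.00 = 0.2501.
Since Q_C/Q_H = T_C/T_H and Q_H = W/η, Q_C = W·T_C/(T_H − T_C) = 274 × 303.71/101.29 = 821.5 MW.

Q̇_C ≈ 821.5 MW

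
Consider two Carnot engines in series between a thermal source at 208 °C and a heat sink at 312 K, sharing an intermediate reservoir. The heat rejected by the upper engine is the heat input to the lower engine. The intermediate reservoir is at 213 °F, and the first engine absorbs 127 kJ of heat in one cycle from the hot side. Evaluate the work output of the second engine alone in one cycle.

T_H = 208 °C → 208 + 273.15 = 481.15 K.
T_m = 213 °F → (213 − 32) × 5/9 = 100.56 °C = 373.71 K.
Heat entering the second stage: Q_m = Q_H·(T_m/T_H) = 127 × 373.71/481.15 = 98.64 kJ.
Second-stage efficiency η₂ = 1 − T_C/T_m = 1 − 312.00/373.71 = 0.1651, so W₂ = η₂·Q_m = 16.29 kJ.

W₂ ≈ 16.29 kJ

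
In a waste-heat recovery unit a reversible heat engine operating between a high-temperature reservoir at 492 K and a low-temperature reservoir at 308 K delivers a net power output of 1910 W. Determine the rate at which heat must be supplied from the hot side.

The Carnot efficiency is η = 1 − T_C/T_H = 1 − 308.00/492.00 = 0.3740.
Q_H = W/η = 1910/0.3740 = 5110 W.

Q̇_H ≈ 5110 W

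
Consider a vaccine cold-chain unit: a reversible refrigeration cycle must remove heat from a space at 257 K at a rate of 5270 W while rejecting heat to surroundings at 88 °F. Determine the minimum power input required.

Ẇ_in ≈ 969 W

T_H = 88 °F → (88 − 32) × 5/9 = 31.11 °C = 304.26 K.
Carnot COP: COP_R = T_C/(T_H − T_C) = 257.00/47.26 = 5.4379.
W = Q_C/COP_R = 5270/5.4379 = 969 W.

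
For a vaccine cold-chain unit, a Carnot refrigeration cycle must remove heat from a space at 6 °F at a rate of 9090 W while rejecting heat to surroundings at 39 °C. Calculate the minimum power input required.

T_H = 39 °C → 39 + 273.15 = 312.15 K.
T_C = 6 °F → (6 − 32) × 5/9 = -14.44 °C = 258.71 K.
The reversible coefficient of performance is COP_R = T_C/(T_H − T_C) = 258.71/53.44 = 4.8406.
W = Q_C/COP_R = 9090/4.8406 = 1880 W.

Ẇ_in ≈ 1880 W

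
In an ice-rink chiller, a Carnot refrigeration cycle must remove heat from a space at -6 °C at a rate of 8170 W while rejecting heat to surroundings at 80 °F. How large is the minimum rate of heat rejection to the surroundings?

T_H = 80 °F → (80 − 32) × 5/9 = 26.67 °C = 299.82 K.
T_C = -6 °C → -6 + 273.15 = 267.15 K.
For a reversible cycle Q_H/Q_C = T_H/T_C, so Q_H = Q_C·T_H/T_C = 8170 × 299.82/267.15 = 9170 W.

Q̇_H ≈ 9170 W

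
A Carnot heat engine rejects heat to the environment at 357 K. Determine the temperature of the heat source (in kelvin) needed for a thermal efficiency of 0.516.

From η = 1 − T_C/T_H, solving for T_H gives T_H = T_C/(1 − η) = 357.00/(1 − 0.516) = 738 K.

T_H ≈ 738 K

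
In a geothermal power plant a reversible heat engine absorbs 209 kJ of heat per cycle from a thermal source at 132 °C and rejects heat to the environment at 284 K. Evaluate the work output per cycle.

W ≈ 62.5 kJ

T_H = 132 °C → 132 + 273.15 = 405.15 K.
The Carnot efficiency is η = 1 − T_C/T_H = 1 − 284.00/405.15 = 0.2990.
W = η·Q_H = 0.2990 × 209 = 62.5 kJ.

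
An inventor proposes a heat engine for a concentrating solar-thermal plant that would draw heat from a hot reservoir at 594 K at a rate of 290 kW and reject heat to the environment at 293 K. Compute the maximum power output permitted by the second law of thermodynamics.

Ẇ_max ≈ 147 kW

The upper bound on efficiency is η_max = 1 − T_C/T_H = 1 − 293.00/594.00 = 0.5067.
W_max = η_max · Q_H = 0.5067 × 290 = 147 kW.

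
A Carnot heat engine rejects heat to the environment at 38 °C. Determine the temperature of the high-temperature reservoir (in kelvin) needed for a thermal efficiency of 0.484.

T_C = 38 °C → 38 + 273.15 = 311.15 K.
From η = 1 − T_C/T_H, solving for T_H gives T_H = T_C/(1 − η) = 311.15/(1 − 0.484) = 603 K.

T_H ≈ 603 K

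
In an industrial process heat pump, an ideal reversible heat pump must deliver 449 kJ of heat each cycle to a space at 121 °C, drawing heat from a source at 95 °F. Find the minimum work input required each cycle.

W_in ≈ 97.97 kJ

T_H = 121 °C → 121 + 273.15 = 394.15 K.
T_C = 95 °F → (95 − 32) × 5/9 = 35.00 °C = 308.15 K.
COP_HP = T_H/(T_H − T_C) = 394.15/86.00 = 4.5831.
W = Q_H/COP_HP = 449/4.5831 = 97.97 kJ.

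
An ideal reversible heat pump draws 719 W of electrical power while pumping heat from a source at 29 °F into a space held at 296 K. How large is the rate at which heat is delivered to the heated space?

T_C = 29 °F → (29 − 32) × 5/9 = -1.67 °C = 271.48 K.
Reversible heating COP: COP_HP = T_H/(T_H − T_C) = 296.00/24.52 = 12.0734.
Q_H = COP_HP · W = 12.0734 × 719 = 8680 W.

Q̇_H ≈ 8680 W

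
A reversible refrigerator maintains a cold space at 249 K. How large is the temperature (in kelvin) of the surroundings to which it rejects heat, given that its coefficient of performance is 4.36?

T_H ≈ 306 K

COP_R = T_C/(T_H − T_C) ⇒ T_H = T_C·(1 + 1/COP_R) = 249.00 × (1 + 1/4.36) = 306 K.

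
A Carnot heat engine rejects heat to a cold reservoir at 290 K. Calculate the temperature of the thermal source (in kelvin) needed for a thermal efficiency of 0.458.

From η = 1 − T_C/T_H, solving for T_H gives T_H = T_C/(1 − η) = 290.00/(1 − 0.458) = 535 K.

T_H ≈ 535 K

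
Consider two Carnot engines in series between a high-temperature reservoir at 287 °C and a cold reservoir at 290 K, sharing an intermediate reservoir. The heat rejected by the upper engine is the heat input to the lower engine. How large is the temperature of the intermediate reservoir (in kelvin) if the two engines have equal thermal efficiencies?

T_m ≈ 403 K

T_H = 287 °C → 287 + 273.15 = 560.15 K.
Equal efficiencies require 1 − T_m/T_H = 1 − T_C/T_m, i.e. T_m/T_H = T_C/T_m, so T_m = √(T_H·T_C) = √(560.15 × 290.00) = 403 K.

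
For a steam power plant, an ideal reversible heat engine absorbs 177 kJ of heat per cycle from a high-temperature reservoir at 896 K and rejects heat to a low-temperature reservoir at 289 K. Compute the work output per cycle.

W ≈ 120 kJ

η_rev = 1 − T_C/T_H = 1 − 289.00/896.00 = 0.6775.
W = η·Q_H = 0.6775 × 177 = 120 kJ.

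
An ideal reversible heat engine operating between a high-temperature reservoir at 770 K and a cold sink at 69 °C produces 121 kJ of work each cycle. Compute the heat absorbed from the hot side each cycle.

T_C = 69 °C → 69 + 273.15 = 342.15 K.
Carnot efficiency: η = 1 − T_C/T_H = 1 − 342.15/770.00 = 0.5556.
Q_H = W/η = 121/0.5556 = 218 kJ.

Q_H ≈ 218 kJ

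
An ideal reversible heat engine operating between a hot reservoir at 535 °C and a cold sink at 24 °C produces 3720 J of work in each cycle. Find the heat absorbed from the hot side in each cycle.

T_H = 535 °C → 535 + 273.15 = 808.15 K.
T_C = 24 °C → 24 + 273.15 = 297.15 K.
η_rev = 1 − T_C/T_H = 1 − 297.15/808.15 = 0.6323.
Q_H = W/η = 3720/0.6323 = 5880 J.

Q_H ≈ 5880 J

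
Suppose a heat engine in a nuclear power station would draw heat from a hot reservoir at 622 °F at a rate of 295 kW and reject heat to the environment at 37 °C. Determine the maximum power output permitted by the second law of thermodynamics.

T_H = 622 °F → (622 − 32) × 5/9 = 327.78 °C = 600.93 K.
T_C = 37 °C → 37 + 273.15 = 310.15 K.
The second-law ceiling is the Carnot efficiency, η_max = 1 − T_C/T_H = 1 − 310.15/600.93 = 0.4839.
W_max = η_max · Q_H = 0.4839 × 295 = 143 kW.

Ẇ_max ≈ 143 kW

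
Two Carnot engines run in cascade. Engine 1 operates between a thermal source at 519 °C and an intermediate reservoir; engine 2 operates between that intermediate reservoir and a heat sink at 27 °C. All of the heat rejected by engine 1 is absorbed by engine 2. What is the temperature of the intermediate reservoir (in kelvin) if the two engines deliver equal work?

T_H = 519 °C → 519 + 273.15 = 792.15 K.
T_C = 27 °C → 27 + 273.15 = 300.15 K.
For reversible stages Q_m = Q_H·(T_m/T_H). Setting W₁ = Q_H(1 − T_m/T_H) equal to W₂ = Q_m(1 − T_C/T_m) = Q_H·(T_m − T_C)/T_H gives T_H − T_m = T_m − T_C, so T_m = (T_H + T_C)/2 = (792.15 + 300.15)/2 = 546 K.

T_m ≈ 546 K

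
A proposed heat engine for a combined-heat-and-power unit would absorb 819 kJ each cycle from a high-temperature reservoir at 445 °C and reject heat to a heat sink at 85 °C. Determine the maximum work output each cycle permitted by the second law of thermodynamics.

W_max ≈ 410.6 kJ

T_H = 445 °C → 445 + 273.15 = 718.15 K.
T_C = 85 °C → 85 + 273.15 = 358.15 K.
No engine can exceed the Carnot limit: η_max = 1 − T_C/T_H = 1 − 358.15/718.15 = 0.5013.
W_max = η_max · Q_H = 0.5013 × 819 = 410.6 kJ.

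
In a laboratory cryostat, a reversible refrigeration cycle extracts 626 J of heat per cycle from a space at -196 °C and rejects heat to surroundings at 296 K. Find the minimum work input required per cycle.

T_C = -196 °C → -196 + 273.15 = 77.15 K.
For a reversible refrigerator, COP_R = T_C/(T_H − T_C) = 77.15/218.85 = 0.3525.
W = Q_C/COP_R = 626/0.3525 = 1780 J.

W_in ≈ 1780 J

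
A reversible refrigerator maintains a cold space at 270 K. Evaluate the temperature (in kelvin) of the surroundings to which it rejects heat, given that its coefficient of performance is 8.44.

T_H ≈ 302 K

COP_R = T_C/(T_H − T_C) ⇒ T_H = T_C·(1 + 1/COP_R) = 270.00 × (1 + 1/8.44) = 302 K.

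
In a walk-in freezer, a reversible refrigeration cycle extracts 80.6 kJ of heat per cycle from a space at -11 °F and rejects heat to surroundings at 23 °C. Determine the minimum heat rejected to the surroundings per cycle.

T_H = 23 °C → 23 + 273.15 = 296.15 K.
T_C = -11 °F → (-11 − 32) × 5/9 = -23.89 °C = 249.26 K.
For a reversible cycle Q_H/Q_C = T_H/T_C, so Q_H = Q_C·T_H/T_C = 80.6 × 296.15/249.26 = 95.76 kJ.

Q_H ≈ 95.76 kJ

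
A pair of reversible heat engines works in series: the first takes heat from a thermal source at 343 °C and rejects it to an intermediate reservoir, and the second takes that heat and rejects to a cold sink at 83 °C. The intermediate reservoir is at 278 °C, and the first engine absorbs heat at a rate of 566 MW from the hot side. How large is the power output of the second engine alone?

Ẇ₂ ≈ 179 MW

T_H = 343 °C → 343 + 273.15 = 616.15 K.
T_C = 83 °C → 83 + 273.15 = 356.15 K.
T_m = 278 °C → 278 + 273.15 = 551.15 K.
Heat entering the second stage: Q_m = Q_H·(T_m/T_H) = 566 × 551.15/616.15 = 506 MW.
Second-stage efficiency η₂ = 1 − T_C/T_m = 1 − 356.15/551.15 = 0.3538, so W₂ = η₂·Q_m = 179 MW.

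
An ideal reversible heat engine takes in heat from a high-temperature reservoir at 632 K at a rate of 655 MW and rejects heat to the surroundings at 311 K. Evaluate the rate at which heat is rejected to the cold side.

Q̇_C ≈ 322 MW

For a reversible engine, η = 1 − T_C/T_H = 1 − 311.00/632.00 = 0.5079.
For a reversible cycle Q_C/Q_H = T_C/T_H, so Q_C = 655 × 311.00/632.00 = 322 MW.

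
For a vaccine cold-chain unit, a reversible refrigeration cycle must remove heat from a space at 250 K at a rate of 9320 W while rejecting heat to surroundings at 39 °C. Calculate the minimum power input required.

T_H = 39 °C → 39 + 273.15 = 312.15 K.
Carnot COP: COP_R = T_C/(T_H − T_C) = 250.00/62.15 = 4.0225.
W = Q_C/COP_R = 9320/4.0225 = 2320 W.

Ẇ_in ≈ 2320 W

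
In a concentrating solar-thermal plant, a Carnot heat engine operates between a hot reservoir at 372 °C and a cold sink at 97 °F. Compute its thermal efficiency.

T_H = 372 °C → 372 + 273.15 = 645.15 K.
T_C = 97 °F → (97 − 32) × 5/9 = 36.11 °C = 309.26 K.
Carnot efficiency: η = 1 − T_C/T_H = 1 − 309.26/645.15 = 0.521.

η ≈ 0.521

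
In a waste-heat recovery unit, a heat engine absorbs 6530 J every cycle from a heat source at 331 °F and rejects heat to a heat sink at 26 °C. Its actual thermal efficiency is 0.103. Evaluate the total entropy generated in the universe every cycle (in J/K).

T_H = 331 °F → (331 − 32) × 5/9 = 166.11 °C = 439.26 K.
T_C = 26 °C → 26 + 273.15 = 299.15 K.
W = η·Q_H = 0.103 × 6530 = 672.6 J, so Q_C = Q_H − W = 5857 J.
Entropy balance on the reservoirs: −Q_H/T_H = -14.87 J/K, +Q_C/T_C = 19.58 J/K.
ΔS_univ = −Q_H/T_H + Q_C/T_C = 4.714 J/K (> 0, since η = 0.103 < η_Carnot = 0.319).

ΔS_univ ≈ 4.714 J/K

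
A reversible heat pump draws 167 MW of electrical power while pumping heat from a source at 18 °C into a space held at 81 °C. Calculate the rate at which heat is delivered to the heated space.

T_H = 81 °C → 81 + 273.15 = 354.15 K.
T_C = 18 °C → 18 + 273.15 = 291.15 K.
COP_HP = T_H/(T_H − T_C) = 354.15/63.00 = 5.6214.
Q_H = COP_HP · W = 5.6214 × 167 = 939 MW.

Q̇_H ≈ 939 MW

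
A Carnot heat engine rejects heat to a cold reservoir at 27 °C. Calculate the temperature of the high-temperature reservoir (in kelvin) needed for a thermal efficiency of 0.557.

T_H ≈ 677.5 K

T_C = 27 °C → 27 + 273.15 = 300.15 K.
From η = 1 − T_C/T_H, solving for T_H gives T_H = T_C/(1 − η) = 300.15/(1 − 0.557) = 677.5 K.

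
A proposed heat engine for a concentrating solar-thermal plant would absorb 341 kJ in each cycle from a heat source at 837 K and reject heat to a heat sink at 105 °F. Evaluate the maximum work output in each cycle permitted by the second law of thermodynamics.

T_C = 105 °F → (105 − 32) × 5/9 = 40.56 °C = 313.71 K.
No engine can exceed the Carnot limit: η_max = 1 − T_C/T_H = 1 − 313.71/837.00 = 0.6252.
W_max = η_max · Q_H = 0.6252 × 341 = 213 kJ.

W_max ≈ 213 kJ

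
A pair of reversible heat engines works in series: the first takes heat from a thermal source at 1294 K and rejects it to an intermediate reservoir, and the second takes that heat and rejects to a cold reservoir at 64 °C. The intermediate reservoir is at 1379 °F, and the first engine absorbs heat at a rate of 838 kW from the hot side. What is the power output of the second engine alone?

T_C = 64 °C → 64 + 273.15 = 337.15 K.
T_m = 1379 °F → (1379 − 32) × 5/9 = 748.33 °C = 1021.48 K.
Heat entering the second stage: Q_m = Q_H·(T_m/T_H) = 838 × 1021.48/1294.00 = 662 kW.
Second-stage efficiency η₂ = 1 − T_C/T_m = 1 − 337.15/1021.48 = 0.6699, so W₂ = η₂·Q_m = 443 kW.

Ẇ₂ ≈ 443 kW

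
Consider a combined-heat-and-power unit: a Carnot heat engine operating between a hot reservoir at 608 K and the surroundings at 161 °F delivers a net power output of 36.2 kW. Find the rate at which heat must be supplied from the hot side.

T_C = 161 °F → (161 − 32) × 5/9 = 71.67 °C = 344.82 K.
The Carnot efficiency is η = 1 − T_C/T_H = 1 − 344.82/608.00 = 0.4329.
Q_H = W/η = 36.2/0.4329 = 83.6 kW.

Q̇_H ≈ 83.6 kW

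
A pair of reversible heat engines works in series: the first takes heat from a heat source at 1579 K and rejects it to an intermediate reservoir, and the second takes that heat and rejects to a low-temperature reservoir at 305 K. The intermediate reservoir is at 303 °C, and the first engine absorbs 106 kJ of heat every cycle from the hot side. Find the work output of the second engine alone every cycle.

T_m = 303 °C → 303 + 273.15 = 576.15 K.
Heat entering the second stage: Q_m = Q_H·(T_m/T_H) = 106 × 576.15/1579.00 = 38.68 kJ.
Second-stage efficiency η₂ = 1 − T_C/T_m = 1 − 305.00/576.15 = 0.4706, so W₂ = η₂·Q_m = 18.20 kJ.

W₂ ≈ 18.20 kJ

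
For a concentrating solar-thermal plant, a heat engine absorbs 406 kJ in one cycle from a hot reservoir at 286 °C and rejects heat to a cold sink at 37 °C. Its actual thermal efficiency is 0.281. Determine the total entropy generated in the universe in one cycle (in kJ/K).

T_H = 286 °C → 286 + 273.15 = 559.15 K.
T_C = 37 °C → 37 + 273.15 = 310.15 K.
W = η·Q_H = 0.281 × 406 = 114.1 kJ, so Q_C = Q_H − W = 291.9 kJ.
Entropy balance on the reservoirs: −Q_H/T_H = -0.7261 kJ/K, +Q_C/T_C = 0.9412 kJ/K.
ΔS_univ = −Q_H/T_H + Q_C/T_C = 0.215 kJ/K (> 0, since η = 0.281 < η_Carnot = 0.445).

ΔS_univ ≈ 0.215 kJ/K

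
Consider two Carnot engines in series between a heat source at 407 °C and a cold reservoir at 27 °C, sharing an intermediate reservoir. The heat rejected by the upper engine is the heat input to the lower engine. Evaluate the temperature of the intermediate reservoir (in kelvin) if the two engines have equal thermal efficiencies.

T_H = 407 °C → 407 + 273.15 = 680.15 K.
T_C = 27 °C → 27 + 273.15 = 300.15 K.
Equal efficiencies require 1 − T_m/T_H = 1 − T_C/T_m, i.e. T_m/T_H = T_C/T_m, so T_m = √(T_H·T_C) = √(680.15 × 300.15) = 452 K.

T_m ≈ 452 K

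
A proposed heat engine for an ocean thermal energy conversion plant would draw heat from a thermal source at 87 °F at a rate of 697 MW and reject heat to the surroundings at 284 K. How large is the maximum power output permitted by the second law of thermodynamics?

T_H = 87 °F → (87 − 32) × 5/9 = 30.56 °C = 303.71 K.
The second-law ceiling is the Carnot efficiency, η_max = 1 − T_C/T_H = 1 − 284.00/303.71 = 0.0649.
W_max = η_max · Q_H = 0.0649 × 697 = 45.2 MW.

Ẇ_max ≈ 45.2 MW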